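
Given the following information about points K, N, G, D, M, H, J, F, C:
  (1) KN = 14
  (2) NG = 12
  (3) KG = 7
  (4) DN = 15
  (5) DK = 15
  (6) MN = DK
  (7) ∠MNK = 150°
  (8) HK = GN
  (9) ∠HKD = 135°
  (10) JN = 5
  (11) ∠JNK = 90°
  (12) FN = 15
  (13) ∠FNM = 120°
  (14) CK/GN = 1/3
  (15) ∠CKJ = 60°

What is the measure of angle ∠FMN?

From the given relations: MN = DK = 15.
Step 1: By the law of cosines on triangle MNF: MF² = 15² + 15² − 2·15·15·cos(120°) = 675, so MF = 15·√3.
Step 2: By the inverse law of cosines on triangle FMN: cos(∠FMN) = ((15·√3)² + 15² − 15²) / (2·15·√3·15) = 675/779.42 = 0.866, so ∠FMN = 30°.

Therefore, the measure of angle ∠FMN = 30°.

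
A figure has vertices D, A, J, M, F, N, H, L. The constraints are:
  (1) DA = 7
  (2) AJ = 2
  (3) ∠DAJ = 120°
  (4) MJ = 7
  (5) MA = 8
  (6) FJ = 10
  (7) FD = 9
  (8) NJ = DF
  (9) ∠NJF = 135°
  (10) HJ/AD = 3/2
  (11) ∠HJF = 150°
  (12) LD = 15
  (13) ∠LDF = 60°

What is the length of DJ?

Step 1: By the law of cosines on triangle DAJ: DJ² = 7² + 2² − 2·7·2·cos(120°) = 67, so DJ = √67.

Therefore, the length of DJ = √67.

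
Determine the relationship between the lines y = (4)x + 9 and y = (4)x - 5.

Slope of line 1: m1 = 4
Slope of line 2: m2 = 4
Since m1 = m2 = 4, the lines are parallel.

Parallel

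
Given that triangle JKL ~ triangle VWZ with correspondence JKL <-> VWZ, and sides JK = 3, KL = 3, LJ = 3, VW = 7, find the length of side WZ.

Similar triangles have proportional sides. Setting up the proportion:
VW / JK = WZ / KL
7 / 3 = WZ / 3
WZ = 3 * 7 / 3 = 7.

7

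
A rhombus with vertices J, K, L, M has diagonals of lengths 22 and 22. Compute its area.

Area = (22 * 22) / 2 = 484 / 2 = 242

242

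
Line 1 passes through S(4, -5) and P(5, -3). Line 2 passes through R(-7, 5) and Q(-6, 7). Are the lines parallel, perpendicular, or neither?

Slope of line 1: m1 = (-3 - -5)/(5 - 4) = 2/1 = 2
Slope of line 2: m2 = (7 - 5)/(-6 - -7) = 2/1 = 2
Two lines are parallel if and only if they have equal slopes (or both are vertical).
Here m1 = m2 = 2, confirming the lines are parallel.

Parallel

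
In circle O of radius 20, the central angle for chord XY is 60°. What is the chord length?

Chord = 2(20) sin(30°) = 20

20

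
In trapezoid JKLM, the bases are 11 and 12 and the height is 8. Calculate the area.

A trapezoid's area equals the midsegment times the height.
The midsegment is (11 + 12) / 2 = 23/2.
Area = 23/2 * 8 = 92.

92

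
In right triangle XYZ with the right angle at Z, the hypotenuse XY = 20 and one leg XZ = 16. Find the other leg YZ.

Rearranging the Pythagorean theorem to solve for the unknown leg:
leg^2 = hypotenuse^2 - known_leg^2 = 400 - 256 = 144
leg = sqrt(144) = 12.

12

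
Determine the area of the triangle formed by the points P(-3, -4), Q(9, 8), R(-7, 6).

The Shoelace formula computes the area from vertex coordinates by summing cross products.
For vertices (-3,-4), (9,8), (-7,6):
Signed sum = -3*8 - 9*-4 + 9*6 - -7*8 + -7*-4 - -3*6
= 12 + 110 + 46 = 168
Area = (1/2)|168| = 84.

84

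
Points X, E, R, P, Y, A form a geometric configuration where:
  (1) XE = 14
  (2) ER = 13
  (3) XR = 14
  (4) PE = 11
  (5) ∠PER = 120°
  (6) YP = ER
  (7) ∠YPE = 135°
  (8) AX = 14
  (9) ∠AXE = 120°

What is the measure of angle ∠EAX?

Step 1: By the law of cosines on triangle AXE: AE² = 14² + 14² − 2·14·14·cos(120°) = 588, so AE = 14·√3.
Step 2: By the inverse law of cosines on triangle EAX: cos(∠EAX) = ((14·√3)² + 14² − 14²) / (2·14·√3·14) = 588/678.96 = 0.866, so ∠EAX = 30°.

Therefore, the measure of angle ∠EAX = 30°.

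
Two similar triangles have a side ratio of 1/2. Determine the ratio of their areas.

Area ratio = (side ratio)^2 = (1/2)^2 = 1:4.

1:4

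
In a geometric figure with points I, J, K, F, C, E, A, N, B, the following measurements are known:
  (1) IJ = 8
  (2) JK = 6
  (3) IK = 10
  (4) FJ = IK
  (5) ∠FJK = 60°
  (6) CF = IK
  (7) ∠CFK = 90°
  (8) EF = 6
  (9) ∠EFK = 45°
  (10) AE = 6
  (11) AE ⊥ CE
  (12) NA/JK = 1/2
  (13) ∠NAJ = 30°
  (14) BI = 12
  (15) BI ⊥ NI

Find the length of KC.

From the given relations: FJ = IK = 10; CF = IK = 10.
Step 1: By the law of cosines on triangle FJK: FK² = 10² + 6² − 2·10·6·cos(60°) = 76, so FK = 2·√19.
Step 2: By the law of cosines on triangle KFC: KC² = (2·√19)² + 10² − 2·2·√19·10·cos(90°) = 176, so KC = 4·√11.

Therefore, the length of KC = 4·√11.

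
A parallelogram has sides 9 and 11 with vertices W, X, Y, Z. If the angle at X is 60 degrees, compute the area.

Area = a * b * sin(theta)
Area = 9 * 11 * sin(60 degrees)
Area = 99 * sqrt(3)/2
Area = 99*sqrt(3)/2

99*sqrt(3)/2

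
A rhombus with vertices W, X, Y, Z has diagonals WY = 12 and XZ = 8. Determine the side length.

The diagonals of a rhombus bisect each other at right angles.
Half-diagonals: 12/2 = 6 and 8/2 = 4
side = sqrt(6^2 + 4^2)
side = sqrt(36 + 16)
side = sqrt(52) = 2*sqrt(13)

2*sqrt(13)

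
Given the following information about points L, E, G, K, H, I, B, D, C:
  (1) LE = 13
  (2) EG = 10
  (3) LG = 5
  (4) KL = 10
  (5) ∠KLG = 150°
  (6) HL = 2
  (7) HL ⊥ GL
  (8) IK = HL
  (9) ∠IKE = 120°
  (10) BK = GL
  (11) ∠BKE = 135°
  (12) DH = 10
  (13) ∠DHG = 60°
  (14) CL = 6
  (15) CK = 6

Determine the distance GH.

Step 1: By the law of cosines on triangle GLH: GH² = 5² + 2² − 2·5·2·cos(90°) = 29, so GH = √29.

Therefore, the length of GH = √29.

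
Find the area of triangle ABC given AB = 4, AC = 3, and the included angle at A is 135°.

When two sides and the included angle are known, the area formula is (1/2)ab sin(C).
The height from one side to the opposite vertex is 3 sin(135°) = 3*sqrt(2)/2.
Area = (1/2) * 4 * 3*sqrt(2)/2 = 3*sqrt(2).

3*sqrt(2)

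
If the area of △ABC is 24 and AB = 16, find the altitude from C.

Rearranging the area formula Area = (1/2) * base * height:
height = 2 * Area / base = 2 * 24 / 16 = 3.

3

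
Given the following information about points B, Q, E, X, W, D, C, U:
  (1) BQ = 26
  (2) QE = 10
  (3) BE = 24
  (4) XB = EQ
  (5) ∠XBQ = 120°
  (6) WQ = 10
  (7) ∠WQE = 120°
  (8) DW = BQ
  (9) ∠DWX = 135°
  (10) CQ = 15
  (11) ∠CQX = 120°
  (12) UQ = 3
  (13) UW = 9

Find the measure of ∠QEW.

Step 1: By the law of cosines on triangle EQW: EW² = 10² + 10² − 2·10·10·cos(120°) = 300, so EW = 10·√3.
Step 2: By the inverse law of cosines on triangle QEW: cos(∠QEW) = (10² + (10·√3)² − 10²) / (2·10·10·√3) = 300/346.41 = 0.866, so ∠QEW = 30°.

Therefore, the measure of angle ∠QEW = 30°.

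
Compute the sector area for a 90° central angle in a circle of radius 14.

Sector area = π(14²)(1/4) = 49*pi

49*pi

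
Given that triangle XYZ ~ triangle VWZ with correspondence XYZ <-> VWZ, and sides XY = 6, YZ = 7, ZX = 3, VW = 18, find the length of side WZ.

k = 18/6 = 3. WZ = 3 * 7 = 21.

21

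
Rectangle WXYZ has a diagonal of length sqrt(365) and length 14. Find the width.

Using the Pythagorean theorem: d^2 = a^2 + b^2
b^2 = d^2 - a^2
b^2 = 365 - 196
b^2 = 169
b = sqrt(169) = 13

13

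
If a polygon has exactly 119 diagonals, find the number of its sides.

Using d = n(n - 3)/2, we solve 119 = n(n - 3)/2.
So n(n - 3) = 238.
Testing n = 17: 17 * 14 = 238 = 238. Correct.
The polygon has 17 sides.

17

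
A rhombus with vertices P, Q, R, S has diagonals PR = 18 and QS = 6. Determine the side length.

The diagonals of a rhombus bisect each other at right angles.
Half-diagonals: 18/2 = 9 and 6/2 = 3
side = sqrt(9^2 + 3^2)
side = sqrt(81 + 9)
side = sqrt(90) = 3*sqrt(10)

3*sqrt(10)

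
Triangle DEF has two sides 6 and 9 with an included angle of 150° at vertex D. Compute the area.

Area = (1/2)(6)(9) sin(150°) = (1/2)(6)(9)(1/2) = 27/2

27/2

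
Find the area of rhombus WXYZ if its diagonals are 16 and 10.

The diagonals of a rhombus divide it into four right triangles.
Each triangle has legs 16/ 2 = 8 and 10/2 = 5, so each has area (1/2)*8*5 = 20.
Four such triangles give total area = (d1 * d2) / 2 = 80.

80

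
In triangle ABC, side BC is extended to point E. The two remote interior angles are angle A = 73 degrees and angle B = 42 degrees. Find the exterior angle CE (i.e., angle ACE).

By the exterior angle theorem, an exterior angle of a triangle equals the sum of the two remote interior angles.
Exterior angle = angle A + angle B
Exterior angle = 73 + 42 = 115 degrees

115 degrees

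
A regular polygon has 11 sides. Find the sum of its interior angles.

The sum of interior angles of an n-sided polygon is (n - 2) * 180.
For n = 11: (11 - 2) * 180 = 9 * 180 = 1620 degrees.

1620 degrees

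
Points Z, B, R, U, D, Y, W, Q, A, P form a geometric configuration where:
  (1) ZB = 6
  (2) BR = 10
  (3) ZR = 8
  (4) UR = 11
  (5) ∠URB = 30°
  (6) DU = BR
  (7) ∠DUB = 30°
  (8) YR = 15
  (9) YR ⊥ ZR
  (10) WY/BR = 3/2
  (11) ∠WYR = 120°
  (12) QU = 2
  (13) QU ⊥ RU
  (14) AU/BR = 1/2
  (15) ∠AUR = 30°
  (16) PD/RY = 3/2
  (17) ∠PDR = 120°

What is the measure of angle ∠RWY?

From the given relations: WY = 3/2·BR = 3/2·10 = 15.
Step 1: By the law of cosines on triangle WYR: WR² = 15² + 15² − 2·15·15·cos(120°) = 675, so WR = 15·√3.
Step 2: By the inverse law of cosines on triangle RWY: cos(∠RWY) = ((15·√3)² + 15² − 15²) / (2·15·√3·15) = 675/779.42 = 0.866, so ∠RWY = 30°.

Therefore, the measure of angle ∠RWY = 30°.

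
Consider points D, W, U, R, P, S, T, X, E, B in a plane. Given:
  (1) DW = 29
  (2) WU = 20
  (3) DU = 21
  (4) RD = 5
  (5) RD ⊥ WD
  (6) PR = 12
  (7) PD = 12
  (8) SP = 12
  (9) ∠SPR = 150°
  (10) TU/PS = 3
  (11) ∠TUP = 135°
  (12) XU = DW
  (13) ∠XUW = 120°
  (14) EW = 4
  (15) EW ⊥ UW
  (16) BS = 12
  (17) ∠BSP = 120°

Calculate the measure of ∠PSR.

Step 1: By the law of cosines on triangle SPR: SR² = 12² + 12² − 2·12·12·cos(150°) = 537.42, so SR ≈ 23.18.
Step 2: By the inverse law of cosines on triangle PSR: cos(∠PSR) = (12² + 23.18² − 12²) / (2·12·23.18) = 537.42/556.37 = 0.9659, so ∠PSR = 15°.

Therefore, the measure of angle ∠PSR = 15°.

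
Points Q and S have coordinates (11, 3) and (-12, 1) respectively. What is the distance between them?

The horizontal distance is |-12 - 11| = 23 and the vertical distance is |1 - 3| = 2.
By the Pythagorean theorem, d = sqrt(23^2 + 2^2) = sqrt(533).

sqrt(533)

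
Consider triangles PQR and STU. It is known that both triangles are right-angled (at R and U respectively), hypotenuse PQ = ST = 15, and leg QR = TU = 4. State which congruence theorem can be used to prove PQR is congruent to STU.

The given information provides:
both triangles are right-angled (at R and U respectively), hypotenuse PQ = ST = 15, and leg QR = TU = 4
This matches the HL congruence theorem.
The hypotenuse and one leg of two right triangles are equal (Hypotenuse-Leg).

HL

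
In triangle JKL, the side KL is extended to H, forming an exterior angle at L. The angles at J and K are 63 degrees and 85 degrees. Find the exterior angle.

The interior angle at L is 180 - 63 - 85 = 32 degrees.
The exterior angle and interior angle at L are supplementary:
Exterior angle = 180 - 32 = 148 degrees.

148 degrees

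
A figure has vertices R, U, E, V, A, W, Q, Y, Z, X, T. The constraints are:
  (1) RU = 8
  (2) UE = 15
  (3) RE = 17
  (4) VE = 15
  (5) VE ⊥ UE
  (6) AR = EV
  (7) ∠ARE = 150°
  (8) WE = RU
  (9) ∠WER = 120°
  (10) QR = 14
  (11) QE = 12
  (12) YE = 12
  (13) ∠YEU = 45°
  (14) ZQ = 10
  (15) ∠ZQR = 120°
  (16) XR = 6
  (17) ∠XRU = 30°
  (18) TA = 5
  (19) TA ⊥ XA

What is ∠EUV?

Step 1: By the law of cosines on triangle UEV: UV² = 15² + 15² − 2·15·15·cos(90°) = 450, so UV = 15·√2.
Step 2: By the inverse law of cosines on triangle EUV: cos(∠EUV) = (15² + (15·√2)² − 15²) / (2·15·15·√2) = 450/636.4 = 0.7071, so ∠EUV = 45°.

Therefore, the measure of angle ∠EUV = 45°.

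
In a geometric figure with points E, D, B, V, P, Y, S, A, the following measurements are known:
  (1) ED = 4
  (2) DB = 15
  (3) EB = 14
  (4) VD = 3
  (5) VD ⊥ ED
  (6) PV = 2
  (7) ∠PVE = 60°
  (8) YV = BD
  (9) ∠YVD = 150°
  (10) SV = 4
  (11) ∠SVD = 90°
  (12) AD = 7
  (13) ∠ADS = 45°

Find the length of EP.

Step 1: By the law of cosines on triangle EDV: EV² = 4² + 3² − 2·4·3·cos(90°) = 25, so EV = 5.
Step 2: By the law of cosines on triangle EVP: EP² = 5² + 2² − 2·5·2·cos(60°) = 19, so EP = √19.

Therefore, the length of EP = √19.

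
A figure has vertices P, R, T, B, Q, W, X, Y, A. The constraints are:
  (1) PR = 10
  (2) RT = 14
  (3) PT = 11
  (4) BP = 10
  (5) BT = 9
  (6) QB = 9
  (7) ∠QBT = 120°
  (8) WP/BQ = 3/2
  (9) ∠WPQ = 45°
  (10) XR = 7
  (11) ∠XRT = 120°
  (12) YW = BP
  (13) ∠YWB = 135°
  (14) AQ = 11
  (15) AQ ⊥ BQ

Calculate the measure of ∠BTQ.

Step 1: By the law of cosines on triangle TBQ: TQ² = 9² + 9² − 2·9·9·cos(120°) = 243, so TQ = 9·√3.
Step 2: By the inverse law of cosines on triangle BTQ: cos(∠BTQ) = (9² + (9·√3)² − 9²) / (2·9·9·√3) = 243/280.59 = 0.866, so ∠BTQ = 30°.

Therefore, the measure of angle ∠BTQ = 30°.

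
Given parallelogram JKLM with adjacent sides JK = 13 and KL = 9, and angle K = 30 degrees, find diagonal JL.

Using the law of cosines:
d^2 = 13^2 + 9^2 - 2(13)(9)cos(30 degrees)
d^2 = 169 + 81 - 234*sqrt(3)/2
d^2 = 250 - 117*sqrt(3)
d = sqrt(250 - 117*sqrt(3))

sqrt(250 - 117*sqrt(3))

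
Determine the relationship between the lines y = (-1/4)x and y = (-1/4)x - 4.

Slope of line 1: m1 = -1/4
Slope of line 2: m2 = -1/4
m1 = m2, so the lines are parallel.

Parallel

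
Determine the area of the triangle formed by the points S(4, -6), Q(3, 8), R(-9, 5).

Shoelace: Area = (1/2)|4(8-5) + 3(5--6) + -9(-6-8)| = (1/2)(171) = 171/2

171/2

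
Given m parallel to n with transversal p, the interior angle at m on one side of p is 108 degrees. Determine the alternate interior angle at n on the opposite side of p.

Alternate interior angles are equal: 108 degrees.

108 degrees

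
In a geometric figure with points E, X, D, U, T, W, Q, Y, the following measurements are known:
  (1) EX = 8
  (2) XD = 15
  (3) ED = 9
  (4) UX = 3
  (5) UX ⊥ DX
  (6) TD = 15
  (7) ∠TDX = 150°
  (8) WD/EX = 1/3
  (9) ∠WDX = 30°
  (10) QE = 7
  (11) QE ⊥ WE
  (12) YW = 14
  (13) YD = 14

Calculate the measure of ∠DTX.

Step 1: By the law of cosines on triangle TDX: TX² = 15² + 15² − 2·15·15·cos(150°) = 839.71, so TX ≈ 28.98.
Step 2: By the inverse law of cosines on triangle DTX: cos(∠DTX) = (15² + 28.98² − 15²) / (2·15·28.98) = 839.71/869.33 = 0.9659, so ∠DTX = 15°.

Therefore, the measure of angle ∠DTX = 15°.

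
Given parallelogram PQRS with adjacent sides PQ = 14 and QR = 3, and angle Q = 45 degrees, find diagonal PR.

The diagonal of a parallelogram can be found by treating two adjacent sides and the diagonal as a triangle.
Applying the law of cosines with sides 14, 3 and included angle 45°:
d^2 = 196 + 9 - 84*cos(45°) = 205 - 42*sqrt(2)
d = sqrt(205 - 42*sqrt(2))

sqrt(205 - 42*sqrt(2))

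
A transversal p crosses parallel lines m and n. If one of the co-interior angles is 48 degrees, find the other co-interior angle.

Co-interior angles (same-side interior) formed by parallel lines and a transversal are supplementary (sum to 180 degrees).
The given angle is 48 degrees.
The co-interior angle = 180 - 48 = 132 degrees.

132 degrees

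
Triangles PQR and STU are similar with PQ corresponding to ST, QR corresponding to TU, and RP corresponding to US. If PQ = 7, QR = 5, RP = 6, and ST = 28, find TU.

k = 28/7 = 4. TU = 4 * 5 = 20.

20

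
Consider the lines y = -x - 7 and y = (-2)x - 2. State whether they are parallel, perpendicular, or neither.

Slope of line 1: m1 = -1
Slope of line 2: m2 = -2
For parallel lines we need equal slopes: -1 != -2.
For perpendicular lines we need m1*m2 = -1: (-1)(-2) = 2 != -1.
Since neither condition holds, the lines are neither parallel nor perpendicular.

Neither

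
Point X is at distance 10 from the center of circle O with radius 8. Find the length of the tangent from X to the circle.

tangent = √(d² - r²) = √(10² - 8²) = √(100 - 64) = √36 = 6

6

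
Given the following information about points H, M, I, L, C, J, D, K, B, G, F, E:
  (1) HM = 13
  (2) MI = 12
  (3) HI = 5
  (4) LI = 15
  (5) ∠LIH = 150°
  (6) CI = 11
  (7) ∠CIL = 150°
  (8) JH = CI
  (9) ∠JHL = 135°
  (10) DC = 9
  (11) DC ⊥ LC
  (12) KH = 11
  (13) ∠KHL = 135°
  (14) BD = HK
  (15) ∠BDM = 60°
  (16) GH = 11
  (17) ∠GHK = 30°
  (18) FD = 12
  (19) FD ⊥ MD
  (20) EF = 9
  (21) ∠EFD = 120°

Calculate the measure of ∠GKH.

Step 1: By the law of cosines on triangle KHG: KG² = 11² + 11² − 2·11·11·cos(30°) = 32.42, so KG ≈ 5.69.
Step 2: By the inverse law of cosines on triangle GKH: cos(∠GKH) = (5.69² + 11² − 11²) / (2·5.69·11) = 32.42/125.27 = 0.2588, so ∠GKH = 75°.

Therefore, the measure of angle ∠GKH = 75°.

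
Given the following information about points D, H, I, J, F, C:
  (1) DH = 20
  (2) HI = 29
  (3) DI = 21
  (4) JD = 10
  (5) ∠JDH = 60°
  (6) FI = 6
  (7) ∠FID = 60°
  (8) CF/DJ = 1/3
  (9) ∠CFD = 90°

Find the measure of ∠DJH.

Step 1: By the law of cosines on triangle JDH: JH² = 10² + 20² − 2·10·20·cos(60°) = 300, so JH = 10·√3.
Step 2: By the inverse law of cosines on triangle DJH: cos(∠DJH) = (10² + (10·√3)² − 20²) / (2·10·10·√3) = 0/346.41 = 0, so ∠DJH = 90°.

Therefore, the measure of angle ∠DJH = 90°.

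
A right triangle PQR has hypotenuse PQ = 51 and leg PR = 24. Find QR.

Rearranging the Pythagorean theorem to solve for the unknown leg:
leg^2 = hypotenuse^2 - known_leg^2 = 2601 - 576 = 2025
leg = sqrt(2025) = 45.

45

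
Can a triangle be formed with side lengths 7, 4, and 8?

Yes.
The triangle inequality requires that the sum of any two sides exceeds the third.
Here 4 + 7 = 11 > 8, so the condition is met.

Yes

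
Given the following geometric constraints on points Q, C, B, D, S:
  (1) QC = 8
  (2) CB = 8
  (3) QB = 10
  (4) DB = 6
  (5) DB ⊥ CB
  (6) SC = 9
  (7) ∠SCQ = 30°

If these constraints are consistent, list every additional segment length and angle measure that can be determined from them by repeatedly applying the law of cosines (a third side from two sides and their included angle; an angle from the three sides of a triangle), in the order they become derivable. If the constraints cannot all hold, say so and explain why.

The constraints are consistent. Derivable facts, in order:
After 1 step:
- CD = 10
- QS ≈ 4.5
- ∠BCQ = 77.36°
- ∠BQC = 51.32°
- ∠CBQ = 51.32°
After 2 steps:
- ∠BCD = 36.87°
- ∠BDC = 53.13°
- ∠CQS = 87.38°
- ∠CSQ = 62.62°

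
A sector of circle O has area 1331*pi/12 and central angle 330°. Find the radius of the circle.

r² = 360 × 1331*pi/12 / (π × 330) = 121, so r = 11.

11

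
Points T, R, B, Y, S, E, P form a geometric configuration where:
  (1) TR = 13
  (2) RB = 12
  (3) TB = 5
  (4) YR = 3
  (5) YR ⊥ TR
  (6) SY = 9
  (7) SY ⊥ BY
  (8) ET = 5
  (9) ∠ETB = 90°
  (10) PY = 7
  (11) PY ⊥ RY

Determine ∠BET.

Step 1: By the law of cosines on triangle ETB: EB² = 5² + 5² − 2·5·5·cos(90°) = 50, so EB = 5·√2.
Step 2: By the inverse law of cosines on triangle BET: cos(∠BET) = ((5·√2)² + 5² − 5²) / (2·5·√2·5) = 50/70.71 = 0.7071, so ∠BET = 45°.

Therefore, the measure of angle ∠BET = 45°.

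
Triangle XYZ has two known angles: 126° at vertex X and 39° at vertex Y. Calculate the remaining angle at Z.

By the triangle angle sum property, the three interior angles of any triangle add up to 180°.
We know angle X = 126° and angle Y = 39°, so their sum is 165°.
Therefore angle Z = 180° - 165° = 15°.

15 degrees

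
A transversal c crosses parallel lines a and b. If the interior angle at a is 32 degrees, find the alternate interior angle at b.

Alternate interior angles formed by parallel lines and a transversal are equal.
The given angle is 32 degrees.
The alternate interior angle = 32 degrees.

32 degrees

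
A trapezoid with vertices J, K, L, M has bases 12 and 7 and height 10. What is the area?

Area = (12 + 7) * 10 / 2 = 190 / 2 = 95

95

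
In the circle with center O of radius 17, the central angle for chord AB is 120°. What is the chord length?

Chord length = 2r sin(θ/2)
= 2 × 17 × sin(120°/2)
= 2 × 17 × sin(60°)
= 17*sqrt(3)

17*sqrt(3)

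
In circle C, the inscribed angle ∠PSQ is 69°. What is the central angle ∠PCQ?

Central angle = 2 × 69° = 138° (inscribed angle theorem).

138°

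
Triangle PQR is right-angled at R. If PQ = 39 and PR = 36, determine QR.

By the Pythagorean theorem: QR^2 = PQ^2 - PR^2
QR^2 = 39^2 - 36^2 = 1521 - 1296 = 225
QR = sqrt(225) = 15

15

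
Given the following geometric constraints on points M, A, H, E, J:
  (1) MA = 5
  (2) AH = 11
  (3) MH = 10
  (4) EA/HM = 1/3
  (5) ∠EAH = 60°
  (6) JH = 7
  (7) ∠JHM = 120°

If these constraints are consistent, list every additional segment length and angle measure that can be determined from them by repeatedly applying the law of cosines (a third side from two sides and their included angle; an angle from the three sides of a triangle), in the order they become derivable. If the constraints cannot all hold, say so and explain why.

The constraints are consistent. Derivable facts, in order:
After 1 step:
- HE ≈ 9.77
- MJ ≈ 14.8
- ∠AHM = 27.01°
- ∠AMH = 87.71°
- ∠HAM = 65.28°
After 2 steps:
- ∠AEH = 102.81°
- ∠AHE = 17.19°
- ∠HJM = 35.82°
- ∠HMJ = 24.18°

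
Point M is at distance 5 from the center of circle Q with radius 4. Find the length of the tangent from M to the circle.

The tangent, radius, and line from the external point to the center form a right triangle.
The right angle is where the tangent meets the radius.
By the Pythagorean theorem: tangent² + 4² = 5²
tangent² = 25 - 16 = 9
tangent = 3

3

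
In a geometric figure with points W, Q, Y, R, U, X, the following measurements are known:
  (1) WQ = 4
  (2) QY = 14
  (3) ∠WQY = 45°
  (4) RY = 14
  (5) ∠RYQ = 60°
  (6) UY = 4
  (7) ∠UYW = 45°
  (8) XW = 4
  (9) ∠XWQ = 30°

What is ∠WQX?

Step 1: By the law of cosines on triangle QWX: QX² = 4² + 4² − 2·4·4·cos(30°) = 4.29, so QX ≈ 2.07.
Step 2: By the inverse law of cosines on triangle WQX: cos(∠WQX) = (4² + 2.07² − 4²) / (2·4·2.07) = 4.29/16.56 = 0.2588, so ∠WQX = 75°.

Therefore, the measure of angle ∠WQX = 75°.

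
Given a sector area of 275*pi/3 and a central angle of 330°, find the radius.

The sector covers 330°/360° = 11/12 of the full circle.
Full circle area = 275*pi/3 / 11/12 = 100*pi.
Since full area = πr², we get r² = 100*pi/π = 100, so r = 10.

10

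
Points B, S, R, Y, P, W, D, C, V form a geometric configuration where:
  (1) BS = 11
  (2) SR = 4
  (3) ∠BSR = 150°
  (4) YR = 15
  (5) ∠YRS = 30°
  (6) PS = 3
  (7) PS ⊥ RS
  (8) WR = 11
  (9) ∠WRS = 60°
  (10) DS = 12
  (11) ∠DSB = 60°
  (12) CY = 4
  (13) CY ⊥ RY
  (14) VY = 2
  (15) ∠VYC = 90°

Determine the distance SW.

Step 1: By the law of cosines on triangle SRW: SW² = 4² + 11² − 2·4·11·cos(60°) = 93, so SW = √93.

Therefore, the length of SW = √93.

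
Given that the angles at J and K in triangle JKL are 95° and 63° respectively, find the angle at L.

Let angle L = x. Then 95 + 63 + x = 180.
x = 180 - 158 = 22 degrees.

22 degrees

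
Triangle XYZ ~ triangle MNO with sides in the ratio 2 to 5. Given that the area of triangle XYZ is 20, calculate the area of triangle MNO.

For similar figures, the area ratio equals the square of the side ratio.
Side ratio (XYZ to MNO) = 2:5, so area ratio = 2^2:5^2 = 4:25.
If the area of XYZ is 20, then the area of MNO = 20 * (25/4) = 125.

125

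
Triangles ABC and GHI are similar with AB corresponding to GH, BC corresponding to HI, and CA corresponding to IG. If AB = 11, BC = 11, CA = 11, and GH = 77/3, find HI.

Since the triangles are similar, the ratio of corresponding sides is constant.
Scale factor k = GH / AB = 77/3 / 11 = 7/3
HI = k * BC = 7/3 * 11 = 77/3

77/3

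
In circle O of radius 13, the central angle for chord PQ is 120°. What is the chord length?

Drop a perpendicular from the center to the chord, bisecting both the chord and the central angle.
Each half-chord = r sin(θ/2) = 13 sin(60°).
The full chord = 2 × 13 × sin(60°) = 13*sqrt(3).

13*sqrt(3)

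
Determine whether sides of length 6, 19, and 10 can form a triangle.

Check the triangle inequality: 6 + 10 = 16 ≤ 19.
Since the sum of two sides does not exceed the third, no triangle can be formed.

No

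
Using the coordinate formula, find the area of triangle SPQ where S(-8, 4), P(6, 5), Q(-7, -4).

The Shoelace formula computes the area from vertex coordinates by summing cross products.
For vertices (-8,4), (6,5), (-7,-4):
Signed sum = -8*5 - 6*4 + 6*-4 - -7*5 + -7*4 - -8*-4
= -64 + 11 + -60 = -113
Area = (1/2)|-113| = 113/2.

113/2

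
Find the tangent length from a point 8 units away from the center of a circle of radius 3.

Let T be the point of tangency. Then CT ⊥ AT (radius ⊥ tangent).
In right triangle CTA: CA² = CT² + AT²
8² = 3² + AT²
AT² = 55, AT = sqrt(55)

sqrt(55)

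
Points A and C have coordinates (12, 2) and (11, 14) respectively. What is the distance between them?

d = sqrt((-1)^2 + (12)^2) = sqrt(145)

sqrt(145)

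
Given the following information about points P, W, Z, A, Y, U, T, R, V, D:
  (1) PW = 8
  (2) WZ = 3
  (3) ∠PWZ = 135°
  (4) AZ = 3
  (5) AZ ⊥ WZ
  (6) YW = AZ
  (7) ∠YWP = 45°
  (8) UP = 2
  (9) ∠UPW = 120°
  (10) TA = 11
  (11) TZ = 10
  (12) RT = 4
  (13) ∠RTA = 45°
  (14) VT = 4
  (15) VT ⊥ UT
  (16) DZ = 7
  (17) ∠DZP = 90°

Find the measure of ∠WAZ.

Step 1: By the law of cosines on triangle AZW: AW² = 3² + 3² − 2·3·3·cos(90°) = 18, so AW = 3·√2.
Step 2: By the inverse law of cosines on triangle WAZ: cos(∠WAZ) = ((3·√2)² + 3² − 3²) / (2·3·√2·3) = 18/25.46 = 0.7071, so ∠WAZ = 45°.

Therefore, the measure of angle ∠WAZ = 45°.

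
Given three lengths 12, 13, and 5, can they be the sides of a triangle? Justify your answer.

For three segments to close into a triangle, no single side can be as long as the other two combined.
The longest side is 13, and 5 + 12 = 17 > 13.
A triangle can be formed.

Yes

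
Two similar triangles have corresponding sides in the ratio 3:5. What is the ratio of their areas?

The ratio of areas of similar triangles equals the square of the side ratio.
Side ratio = 3:5
Area ratio = (3/5)^2 = 9/25 = 9:25

9:25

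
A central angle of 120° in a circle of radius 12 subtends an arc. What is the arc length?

The full circumference is 2πr = 2π(12) = 24*pi.
The arc spans 120° out of 360°, which is a fraction of 1/3.
Arc length = 24*pi × 1/3 = 8*pi.

8*pi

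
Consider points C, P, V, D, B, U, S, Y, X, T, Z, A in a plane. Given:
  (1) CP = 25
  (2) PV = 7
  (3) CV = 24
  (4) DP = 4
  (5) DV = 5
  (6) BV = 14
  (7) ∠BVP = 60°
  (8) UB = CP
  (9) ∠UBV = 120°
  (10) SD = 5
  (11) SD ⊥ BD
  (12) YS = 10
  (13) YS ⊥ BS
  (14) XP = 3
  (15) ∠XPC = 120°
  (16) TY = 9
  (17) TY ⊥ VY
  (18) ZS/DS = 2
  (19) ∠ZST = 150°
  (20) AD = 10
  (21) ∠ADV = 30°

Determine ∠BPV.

Step 1: By the law of cosines on triangle PVB: PB² = 7² + 14² − 2·7·14·cos(60°) = 147, so PB = 7·√3.
Step 2: By the inverse law of cosines on triangle BPV: cos(∠BPV) = ((7·√3)² + 7² − 14²) / (2·7·√3·7) = 0/169.74 = 0, so ∠BPV = 90°.

Therefore, the measure of angle ∠BPV = 90°.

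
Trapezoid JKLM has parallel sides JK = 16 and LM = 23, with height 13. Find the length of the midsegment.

The midsegment of a trapezoid = (base1 + base2) / 2
midsegment = (16 + 23) / 2
midsegment = 39 / 2
midsegment = 39/2

39/2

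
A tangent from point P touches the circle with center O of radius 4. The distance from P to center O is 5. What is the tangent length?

tangent = √(d² - r²) = √(5² - 4²) = √(25 - 16) = √9 = 3

3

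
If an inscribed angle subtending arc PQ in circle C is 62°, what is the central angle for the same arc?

The inscribed angle theorem states that a central angle is always twice any inscribed angle that subtends the same arc.
Since the inscribed angle is 62°, the central angle = 2 × 62° = 124°.

124°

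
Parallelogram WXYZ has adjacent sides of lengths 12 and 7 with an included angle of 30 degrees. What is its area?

The area of a parallelogram equals the product of two adjacent sides times the sine of the included angle.
This is because the height equals 7 * sin(30°) = 7/2.
Area = 12 * 7/2 = 42

42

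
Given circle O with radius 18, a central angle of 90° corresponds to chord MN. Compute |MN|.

Chord length = 2r sin(θ/2)
= 2 × 18 × sin(90°/2)
= 2 × 18 × sin(45°)
= 18*sqrt(2)

18*sqrt(2)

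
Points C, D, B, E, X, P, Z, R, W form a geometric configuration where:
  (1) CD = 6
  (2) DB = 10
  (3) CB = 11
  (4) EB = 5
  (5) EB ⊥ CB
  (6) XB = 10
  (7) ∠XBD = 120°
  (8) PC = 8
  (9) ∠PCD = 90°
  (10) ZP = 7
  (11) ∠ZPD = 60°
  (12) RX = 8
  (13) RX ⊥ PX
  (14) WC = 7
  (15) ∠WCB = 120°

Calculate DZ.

Step 1: By the law of cosines on triangle DCP: DP² = 6² + 8² − 2·6·8·cos(90°) = 100, so DP = 10.
Step 2: By the law of cosines on triangle DPZ: DZ² = 10² + 7² − 2·10·7·cos(60°) = 79, so DZ = √79.

Therefore, the length of DZ = √79.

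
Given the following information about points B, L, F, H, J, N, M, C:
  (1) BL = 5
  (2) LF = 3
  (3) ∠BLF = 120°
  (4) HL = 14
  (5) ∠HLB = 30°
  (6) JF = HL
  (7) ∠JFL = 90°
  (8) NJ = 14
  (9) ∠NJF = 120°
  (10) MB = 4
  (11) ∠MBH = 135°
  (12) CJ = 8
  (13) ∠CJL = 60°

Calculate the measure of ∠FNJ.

From the given relations: JF = HL = 14.
Step 1: By the law of cosines on triangle NJF: NF² = 14² + 14² − 2·14·14·cos(120°) = 588, so NF = 14·√3.
Step 2: By the inverse law of cosines on triangle FNJ: cos(∠FNJ) = ((14·√3)² + 14² − 14²) / (2·14·√3·14) = 588/678.96 = 0.866, so ∠FNJ = 30°.

Therefore, the measure of angle ∠FNJ = 30°.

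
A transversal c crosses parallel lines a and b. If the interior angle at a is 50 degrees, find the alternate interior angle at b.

Alternate interior angles lie on opposite sides of the transversal, between the parallel lines.
By the alternate interior angle theorem, they are equal: 50 degrees.

50 degrees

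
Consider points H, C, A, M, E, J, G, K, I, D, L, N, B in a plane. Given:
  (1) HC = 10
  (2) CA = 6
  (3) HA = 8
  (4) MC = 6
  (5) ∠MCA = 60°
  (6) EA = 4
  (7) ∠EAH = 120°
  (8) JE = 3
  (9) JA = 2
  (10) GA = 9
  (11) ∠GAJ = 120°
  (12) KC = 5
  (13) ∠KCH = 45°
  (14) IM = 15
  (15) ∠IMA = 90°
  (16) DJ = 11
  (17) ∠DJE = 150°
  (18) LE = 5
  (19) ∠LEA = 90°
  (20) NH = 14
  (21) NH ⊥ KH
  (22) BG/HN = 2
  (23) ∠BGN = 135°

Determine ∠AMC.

Step 1: By the law of cosines on triangle MCA: MA² = 6² + 6² − 2·6·6·cos(60°) = 36, so MA = 6.
Step 2: By the inverse law of cosines on triangle AMC: cos(∠AMC) = (6² + 6² − 6²) / (2·6·6) = 36/72 = 0.5, so ∠AMC = 60°.

Therefore, the measure of angle ∠AMC = 60°.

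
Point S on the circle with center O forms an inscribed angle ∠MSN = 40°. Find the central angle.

The inscribed angle theorem states that a central angle is always twice any inscribed angle that subtends the same arc.
Since the inscribed angle is 40°, the central angle = 2 × 40° = 80°.

80°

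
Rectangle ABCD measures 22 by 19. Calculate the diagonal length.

A rectangle's diagonal splits it into two right triangles, with the diagonal as the hypotenuse.
By the Pythagorean theorem, d^2 = 22^2 + 19^2 = 845.
Therefore d = sqrt(845) = 13*sqrt(5).

13*sqrt(5)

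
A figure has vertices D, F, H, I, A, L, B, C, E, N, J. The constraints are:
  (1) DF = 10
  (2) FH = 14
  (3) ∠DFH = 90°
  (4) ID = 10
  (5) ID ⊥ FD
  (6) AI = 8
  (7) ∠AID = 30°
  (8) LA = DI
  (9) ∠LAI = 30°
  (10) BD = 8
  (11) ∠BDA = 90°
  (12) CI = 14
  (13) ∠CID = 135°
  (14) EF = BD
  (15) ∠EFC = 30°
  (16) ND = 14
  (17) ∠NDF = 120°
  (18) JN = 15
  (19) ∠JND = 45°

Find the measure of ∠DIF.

Step 1: By the law of cosines on triangle IDF: IF² = 10² + 10² − 2·10·10·cos(90°) = 200, so IF = 10·√2.
Step 2: By the inverse law of cosines on triangle DIF: cos(∠DIF) = (10² + (10·√2)² − 10²) / (2·10·10·√2) = 200/282.84 = 0.7071, so ∠DIF = 45°.

Therefore, the measure of angle ∠DIF = 45°.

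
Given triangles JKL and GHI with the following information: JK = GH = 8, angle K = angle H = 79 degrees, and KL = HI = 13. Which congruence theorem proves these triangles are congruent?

Consider the given information: JK = GH = 8, angle K = angle H = 79 degrees, and KL = HI = 13
This is not SSS or ASA: SSS requires all three pairs of sides, but we don't have that. ASA requires two angles and the side between them.
The correct criterion is SAS. Two pairs of corresponding sides and the included angle are equal (Side-Angle-Side).

SAS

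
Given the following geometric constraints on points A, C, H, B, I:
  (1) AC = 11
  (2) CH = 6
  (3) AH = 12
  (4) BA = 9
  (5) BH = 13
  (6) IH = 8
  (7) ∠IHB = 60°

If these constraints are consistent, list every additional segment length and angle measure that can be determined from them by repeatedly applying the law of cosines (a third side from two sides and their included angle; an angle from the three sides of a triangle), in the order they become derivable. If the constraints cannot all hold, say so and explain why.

The constraints are consistent. Derivable facts, in order:
After 1 step:
- BI = √129
- ∠ABH = 63.06°
- ∠ACH = 84.35°
- ∠AHB = 41.96°
- ∠AHC = 65.81°
- ∠BAH = 74.97°
- ∠CAH = 29.84°
After 2 steps:
- ∠BIH = 82.41°
- ∠HBI = 37.59°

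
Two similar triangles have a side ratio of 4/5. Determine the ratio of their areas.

Area ratio = (side ratio)^2 = (4/5)^2 = 16:25.

16:25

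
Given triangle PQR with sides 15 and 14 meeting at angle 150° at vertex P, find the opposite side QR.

By the law of cosines: QR^2 = PQ^2 + PR^2 - 2*PQ*PR*cos(P)
QR^2 = 15^2 + 14^2 - 2*15*14*cos(150°)
QR^2 = 225 + 196 - 420*(-sqrt(3)/2)
QR^2 = 210*sqrt(3) + 421
QR = sqrt(210*sqrt(3) + 421)

sqrt(210*sqrt(3) + 421)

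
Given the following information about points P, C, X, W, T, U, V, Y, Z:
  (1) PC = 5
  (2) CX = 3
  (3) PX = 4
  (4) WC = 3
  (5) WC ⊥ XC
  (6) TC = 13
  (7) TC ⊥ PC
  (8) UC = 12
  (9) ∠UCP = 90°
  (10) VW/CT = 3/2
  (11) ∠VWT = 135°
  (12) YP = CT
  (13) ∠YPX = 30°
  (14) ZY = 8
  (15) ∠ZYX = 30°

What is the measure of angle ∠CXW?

Step 1: By the law of cosines on triangle XCW: XW² = 3² + 3² − 2·3·3·cos(90°) = 18, so XW = 3·√2.
Step 2: By the inverse law of cosines on triangle CXW: cos(∠CXW) = (3² + (3·√2)² − 3²) / (2·3·3·√2) = 18/25.46 = 0.7071, so ∠CXW = 45°.

Therefore, the measure of angle ∠CXW = 45°.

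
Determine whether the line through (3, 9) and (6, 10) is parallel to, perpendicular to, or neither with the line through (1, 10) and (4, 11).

Slope of line 1: m1 = (10 - 9)/(6 - 3) = 1/3 = 1/3
Slope of line 2: m2 = (11 - 10)/(4 - 1) = 1/3 = 1/3
Two lines are parallel if and only if they have equal slopes (or both are vertical).
Here m1 = m2 = 1/3, confirming the lines are parallel.

Parallel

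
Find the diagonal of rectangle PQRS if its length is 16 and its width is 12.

Using the Pythagorean theorem:
d² = 16² + 12² = 256 + 144 = 400
d = sqrt(400) = 20

20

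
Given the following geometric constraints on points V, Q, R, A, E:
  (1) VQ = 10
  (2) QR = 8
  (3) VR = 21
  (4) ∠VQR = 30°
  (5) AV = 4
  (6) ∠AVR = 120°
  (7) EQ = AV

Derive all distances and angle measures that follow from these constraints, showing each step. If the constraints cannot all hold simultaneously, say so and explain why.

These constraints are not satisfiable: by the triangle inequality in triangle QVR, (1) VQ = 10 and (2) QR = 8 force VR ≤ 10 + 8 = 18, but (3) says VR = 21. No planar figure meets all of them, so nothing further can be derived.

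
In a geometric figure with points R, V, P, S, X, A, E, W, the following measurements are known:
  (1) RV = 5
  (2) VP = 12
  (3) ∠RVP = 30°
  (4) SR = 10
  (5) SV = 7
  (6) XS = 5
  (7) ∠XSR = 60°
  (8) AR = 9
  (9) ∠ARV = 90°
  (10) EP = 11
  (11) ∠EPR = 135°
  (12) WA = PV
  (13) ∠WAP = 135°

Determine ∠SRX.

Step 1: By the law of cosines on triangle RSX: RX² = 10² + 5² − 2·10·5·cos(60°) = 75, so RX = 5·√3.
Step 2: By the inverse law of cosines on triangle SRX: cos(∠SRX) = (10² + (5·√3)² − 5²) / (2·10·5·√3) = 150/173.21 = 0.866, so ∠SRX = 30°.

Therefore, the measure of angle ∠SRX = 30°.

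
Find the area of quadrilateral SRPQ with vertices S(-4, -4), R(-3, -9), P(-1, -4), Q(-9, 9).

Using the Shoelace formula for a quadrilateral (vertices in order):
Area = (1/2)|sum of (x_i * y_(i+1) - x_(i+1) * y_i)|
Terms: (-4*-9 - -3*-4) = 24, (-3*-4 - -1*-9) = 3, (-1*9 - -9*-4) = -45, (-9*-4 - -4*9) = 72
Sum = 54
Area = (1/2)(54) = 27

27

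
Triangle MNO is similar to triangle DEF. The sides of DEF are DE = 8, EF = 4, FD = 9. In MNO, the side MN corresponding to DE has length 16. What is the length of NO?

Since the triangles are similar, the ratio of corresponding sides is constant.
Scale factor k = MN / DE = 16 / 8 = 2
NO = k * EF = 2 * 4 = 8

8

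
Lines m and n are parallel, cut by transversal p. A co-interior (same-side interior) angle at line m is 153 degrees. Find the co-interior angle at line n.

Co-interior (same-side interior) angles are between the parallel lines on the same side of the transversal.
Unlike corresponding or alternate interior angles, they are supplementary rather than equal.
So the angle = 180 - 153 = 27 degrees.

27 degrees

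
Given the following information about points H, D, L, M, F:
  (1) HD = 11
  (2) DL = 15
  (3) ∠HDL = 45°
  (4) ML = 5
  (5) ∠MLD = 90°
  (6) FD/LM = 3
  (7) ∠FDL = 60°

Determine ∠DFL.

From the given relations: FD = 3·LM = 3·5 = 15.
Step 1: By the law of cosines on triangle FDL: FL² = 15² + 15² − 2·15·15·cos(60°) = 225, so FL = 15.
Step 2: By the inverse law of cosines on triangle DFL: cos(∠DFL) = (15² + 15² − 15²) / (2·15·15) = 225/450 = 0.5, so ∠DFL = 60°.

Therefore, the measure of angle ∠DFL = 60°.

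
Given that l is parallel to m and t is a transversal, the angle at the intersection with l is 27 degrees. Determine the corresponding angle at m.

Corresponding angles formed by parallel lines and a transversal are equal.
The given angle is 27 degrees.
The corresponding angle = 27 degrees.

27 degrees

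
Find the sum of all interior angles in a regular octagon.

The sum of interior angles of an n-sided polygon is (n - 2) * 180.
For n = 8: (8 - 2) * 180 = 6 * 180 = 1080 degrees.

1080 degrees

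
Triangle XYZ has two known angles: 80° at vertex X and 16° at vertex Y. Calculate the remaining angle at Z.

Let angle Z = x. Then 80 + 16 + x = 180.
x = 180 - 96 = 84 degrees.

84 degrees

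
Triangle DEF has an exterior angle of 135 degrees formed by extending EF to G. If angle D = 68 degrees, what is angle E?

By the exterior angle theorem: exterior angle = sum of remote interior angles.
135 = 68 + angle E
angle E = 135 - 68 = 67 degrees

67 degrees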